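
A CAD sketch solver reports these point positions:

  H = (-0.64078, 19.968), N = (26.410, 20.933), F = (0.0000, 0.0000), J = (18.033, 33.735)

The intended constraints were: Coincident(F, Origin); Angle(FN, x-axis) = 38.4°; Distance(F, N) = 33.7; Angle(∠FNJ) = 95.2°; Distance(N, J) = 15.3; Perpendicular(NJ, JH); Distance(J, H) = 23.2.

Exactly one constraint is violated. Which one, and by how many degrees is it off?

Perpendicular(NJ, JH) — off by 3.20°.

F = (0.00, 0.00) ✓; FN at 38.40° ✓; |FN| = 33.70 ✓; ∠FNJ = 95.20° ✓; |NJ| = 15.30 ✓; ∠(NJ, JH) = 93.20° ✗; |JH| = 23.20 ✓.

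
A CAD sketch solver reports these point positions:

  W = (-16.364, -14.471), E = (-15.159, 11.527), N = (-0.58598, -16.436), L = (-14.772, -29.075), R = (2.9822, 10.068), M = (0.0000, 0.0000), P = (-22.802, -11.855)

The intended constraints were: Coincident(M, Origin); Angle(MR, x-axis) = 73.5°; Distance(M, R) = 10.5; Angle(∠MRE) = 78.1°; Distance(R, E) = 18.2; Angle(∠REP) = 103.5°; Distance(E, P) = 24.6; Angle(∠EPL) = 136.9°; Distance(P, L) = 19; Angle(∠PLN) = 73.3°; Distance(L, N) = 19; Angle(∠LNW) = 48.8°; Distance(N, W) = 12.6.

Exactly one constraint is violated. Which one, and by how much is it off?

Distance(N, W) = 12.6 — off by 3.30.

M = (0.00, 0.00) ✓; MR at 73.50° ✓; |MR| = 10.50 ✓; ∠MRE = 78.10° ✓; |RE| = 18.20 ✓; ∠REP = 103.5° ✓; |EP| = 24.60 ✓; ∠EPL = 136.9° ✓; |PL| = 19.00 ✓; ∠PLN = 73.30° ✓; |LN| = 19.00 ✓; ∠LNW = 48.80° ✓; |NW| = 15.90 ✗.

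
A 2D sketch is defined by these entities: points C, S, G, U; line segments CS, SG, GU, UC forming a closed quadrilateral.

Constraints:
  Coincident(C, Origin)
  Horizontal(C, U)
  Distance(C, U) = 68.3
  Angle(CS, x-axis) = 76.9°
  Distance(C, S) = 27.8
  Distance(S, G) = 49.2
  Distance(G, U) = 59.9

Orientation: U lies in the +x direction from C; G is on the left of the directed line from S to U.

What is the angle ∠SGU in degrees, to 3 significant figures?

75.9°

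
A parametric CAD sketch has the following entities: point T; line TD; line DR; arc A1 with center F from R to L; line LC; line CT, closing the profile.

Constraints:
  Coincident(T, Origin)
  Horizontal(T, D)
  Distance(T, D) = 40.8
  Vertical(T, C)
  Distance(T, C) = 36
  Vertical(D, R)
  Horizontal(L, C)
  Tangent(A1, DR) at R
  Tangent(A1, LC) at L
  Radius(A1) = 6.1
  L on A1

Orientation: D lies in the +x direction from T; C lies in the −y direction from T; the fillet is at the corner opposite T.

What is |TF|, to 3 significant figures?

45.8

TC is vertical with |TC| = 36.0 and C on the −y side, so C = (0.00, -36.0). The virtual corner opposite T is at (40.8, -36.0). The tangent condition forces FR to be normal to DR and A1 meets LC tangentially, so FL is at right angles to LC, with radius 6.1, so the center F sits 6.1 in from both sides at F = (34.7, -29.9). Then |TF| = |F − T| = 45.8.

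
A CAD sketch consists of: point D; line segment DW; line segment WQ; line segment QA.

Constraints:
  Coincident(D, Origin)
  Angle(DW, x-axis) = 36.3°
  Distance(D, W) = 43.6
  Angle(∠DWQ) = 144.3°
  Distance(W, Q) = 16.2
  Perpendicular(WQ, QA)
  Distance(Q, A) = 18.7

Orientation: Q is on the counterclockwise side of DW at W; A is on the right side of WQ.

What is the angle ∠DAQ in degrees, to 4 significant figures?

49.46°

∠DWQ = 144.3°, so WQ runs at 36.3° + (180° − 144.3°) = 72.00° from the x-axis; with |WQ| = 16.2, Q = W + 16.2·(cos 72.00°, sin 72.00°) = (40.14, 41.22). WQ ⟂ QA; with |QA| = 18.7 on the right of WQ, A = Q + 18.7·(0.9511, -0.3090) = (57.93, 35.44). Then cos ∠DAQ = AD·AQ / (|AD||AQ|), giving 49.46°.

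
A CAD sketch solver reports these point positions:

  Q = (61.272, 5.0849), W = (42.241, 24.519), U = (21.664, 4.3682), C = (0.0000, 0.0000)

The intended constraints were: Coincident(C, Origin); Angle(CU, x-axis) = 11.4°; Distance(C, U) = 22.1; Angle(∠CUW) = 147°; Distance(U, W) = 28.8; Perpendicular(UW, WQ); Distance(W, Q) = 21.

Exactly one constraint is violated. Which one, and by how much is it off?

Distance(W, Q) = 21 — off by 6.20.

C = (0.00, 0.00) ✓; CU at 11.40° ✓; |CU| = 22.10 ✓; ∠CUW = 147.0° ✓; |UW| = 28.80 ✓; ∠(UW, WQ) = 90.00° ✓; |WQ| = 27.20 ✗.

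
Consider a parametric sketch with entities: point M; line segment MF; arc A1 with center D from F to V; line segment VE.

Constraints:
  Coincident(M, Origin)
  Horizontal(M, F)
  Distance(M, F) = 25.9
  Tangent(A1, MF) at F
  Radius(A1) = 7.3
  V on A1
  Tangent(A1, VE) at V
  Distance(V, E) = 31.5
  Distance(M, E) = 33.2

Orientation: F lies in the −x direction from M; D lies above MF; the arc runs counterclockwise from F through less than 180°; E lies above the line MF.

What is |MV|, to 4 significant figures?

19.75

M is at the origin; M and F share the same y with |MF| = 25.9 and F on the −x side, so F = (-25.90, 0.000). Tangency of A1 to MF means the radius DF is perpendicular to MF, so D = F + (0, 7.3) = (-25.90, 7.300). Since DV ⟂ VE (tangency), |DE| = √(7.3² + 31.5²) = 32.33 regardless of where V sits on A1. So E lies on both circle(M, 33.2) and circle(D, 32.33); the above-MF intersection is E = (-5.863, 32.68). V is the foot of the tangent from E: V = (-19.30, 4.187).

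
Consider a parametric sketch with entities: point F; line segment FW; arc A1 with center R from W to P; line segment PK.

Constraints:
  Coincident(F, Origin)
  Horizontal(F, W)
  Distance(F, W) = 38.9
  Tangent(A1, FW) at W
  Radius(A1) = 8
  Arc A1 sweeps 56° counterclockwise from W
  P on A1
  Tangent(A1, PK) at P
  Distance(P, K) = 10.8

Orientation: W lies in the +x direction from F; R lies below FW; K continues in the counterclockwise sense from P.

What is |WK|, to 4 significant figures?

17.79

F is at the origin; FW is horizontal with |FW| = 38.9 and W on the +x side, so W = (38.90, 0.000). Tangency of A1 to FW means the radius RW is perpendicular to FW, so R = W + (0, -8) = (38.90, -8.000). On A1, W sits at bearing 90° from R; a 56° counterclockwise sweep puts P at bearing 146°, so P = R + 8.0·(cos 146°, sin 146°) = (32.27, -3.526). The tangent condition forces RP to be normal to PK, so PK runs along (−sin 146°, cos 146°); with |PK| = 10.8, K = (26.23, -12.48). Then |WK| = |K − W| = 17.79.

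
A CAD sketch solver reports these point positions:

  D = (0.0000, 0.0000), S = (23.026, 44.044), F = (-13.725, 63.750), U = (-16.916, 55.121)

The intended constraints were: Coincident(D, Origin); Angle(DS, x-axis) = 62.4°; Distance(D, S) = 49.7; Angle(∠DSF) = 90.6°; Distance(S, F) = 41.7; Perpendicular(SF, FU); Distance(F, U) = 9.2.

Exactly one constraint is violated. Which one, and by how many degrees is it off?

Perpendicular(SF, FU) — off by 7.91°.

D = (0.00, 0.00) ✓; DS at 62.40° ✓; |DS| = 49.70 ✓; ∠DSF = 90.60° ✓; |SF| = 41.70 ✓; ∠(SF, FU) = 97.91° ✗; |FU| = 9.200 ✓.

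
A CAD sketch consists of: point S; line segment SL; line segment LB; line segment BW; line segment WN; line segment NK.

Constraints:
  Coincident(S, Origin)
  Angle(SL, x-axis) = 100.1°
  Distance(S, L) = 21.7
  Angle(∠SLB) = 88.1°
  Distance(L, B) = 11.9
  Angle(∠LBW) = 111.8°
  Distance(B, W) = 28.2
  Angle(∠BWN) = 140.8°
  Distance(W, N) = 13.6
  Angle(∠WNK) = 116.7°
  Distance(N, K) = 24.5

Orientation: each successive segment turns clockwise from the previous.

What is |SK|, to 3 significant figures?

22.4

S is at the origin; SL runs at 100.1° with length 21.7, so L = (-3.81, 21.4). ∠SLB = 88.1° gives LB at 8.20° from the x-axis; with |LB| = 11.9, B = (7.97, 23.1). ∠LBW = 111.8° gives BW at -60.0° from the x-axis; with |BW| = 28.2, W = (22.1, -1.36). ∠BWN = 140.8° gives WN at -99.2° from the x-axis; with |WN| = 13.6, N = (19.9, -14.8). ∠WNK = 116.7° gives NK at -162° from the x-axis; with |NK| = 24.5, K = (-3.47, -22.2). Then |SK| = |K − S| = 22.4.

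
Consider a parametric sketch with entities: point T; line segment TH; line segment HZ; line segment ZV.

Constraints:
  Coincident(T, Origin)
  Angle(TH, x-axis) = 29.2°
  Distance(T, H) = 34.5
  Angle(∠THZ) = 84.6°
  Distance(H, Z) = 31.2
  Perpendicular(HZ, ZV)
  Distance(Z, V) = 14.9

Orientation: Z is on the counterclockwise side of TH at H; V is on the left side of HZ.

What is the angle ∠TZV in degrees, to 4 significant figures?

39.14°

T is at the origin; TH runs at 29.2° with length 34.5, so H = 34.5·(cos 29.2°, sin 29.2°) = (30.12, 16.83). ∠THZ = 84.6°, so HZ runs at 29.2° + (180° − 84.6°) = 124.6° from the x-axis; with |HZ| = 31.2, Z = H + 31.2·(cos 124.6°, sin 124.6°) = (12.40, 42.51). The perpendicularity gives ZV at right angles to HZ; with |ZV| = 14.9 on the left of HZ, V = Z + 14.9·(-0.8231, -0.5678) = (0.1344, 34.05). Then cos ∠TZV = ZT·ZV / (|ZT||ZV|), giving 39.14°.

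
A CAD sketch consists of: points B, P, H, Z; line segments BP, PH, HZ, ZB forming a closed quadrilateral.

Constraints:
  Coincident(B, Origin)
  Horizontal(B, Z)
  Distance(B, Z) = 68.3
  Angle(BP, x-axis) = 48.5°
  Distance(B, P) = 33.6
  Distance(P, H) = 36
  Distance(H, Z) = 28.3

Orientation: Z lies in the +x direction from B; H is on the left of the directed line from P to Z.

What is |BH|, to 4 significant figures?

63.97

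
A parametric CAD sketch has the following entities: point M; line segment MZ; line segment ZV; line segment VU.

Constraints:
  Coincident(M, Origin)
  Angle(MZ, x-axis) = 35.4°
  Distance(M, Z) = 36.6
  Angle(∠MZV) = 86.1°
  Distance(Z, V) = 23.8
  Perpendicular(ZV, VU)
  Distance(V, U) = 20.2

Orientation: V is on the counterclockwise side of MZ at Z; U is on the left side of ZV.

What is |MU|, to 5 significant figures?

26.839

∠MZV = 86.1°, so ZV runs at 35.4° + (180° − 86.1°) = 129.30° from the x-axis; with |ZV| = 23.8, V = Z + 23.8·(cos 129.30°, sin 129.30°) = (14.759, 39.619). The perpendicularity gives VU at right angles to ZV; with |VU| = 20.2 on the left of ZV, U = V + 20.2·(-0.77384, -0.63338) = (-0.87236, 26.825). Then |MU| = |U − M| = 26.839.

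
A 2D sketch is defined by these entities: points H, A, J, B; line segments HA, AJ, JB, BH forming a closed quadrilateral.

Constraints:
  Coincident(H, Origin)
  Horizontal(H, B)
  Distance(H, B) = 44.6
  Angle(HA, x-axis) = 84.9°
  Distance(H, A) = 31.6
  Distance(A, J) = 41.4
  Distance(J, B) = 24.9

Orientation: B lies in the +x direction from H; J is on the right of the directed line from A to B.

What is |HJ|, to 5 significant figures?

21.290

H is at the origin; HB is horizontal with |HB| = 44.6 and B in +x, so B = (44.6, 0). HA runs at 84.9° with |HA| = 31.6, so A = (2.8091, 31.475). J is determined by |AJ| = 41.4 and |JB| = 24.9 together: it lies at the intersection of circle(A, 41.4) and circle(B, 24.9). With |AB| = 52.318, the foot of the radical line on AB is 36.614 from A and the perpendicular offset is √(41.4² − 36.614²) = 19.323. Taking the right-of-AB solution: J = (20.431, -5.9876).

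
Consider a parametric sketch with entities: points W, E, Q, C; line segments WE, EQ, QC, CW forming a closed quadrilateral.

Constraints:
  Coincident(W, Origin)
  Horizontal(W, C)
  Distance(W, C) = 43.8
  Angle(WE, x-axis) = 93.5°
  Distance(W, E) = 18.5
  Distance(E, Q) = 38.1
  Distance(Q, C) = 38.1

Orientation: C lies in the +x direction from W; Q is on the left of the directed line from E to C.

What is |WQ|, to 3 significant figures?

48.8

Checks: |EQ| = 38.10 ✓; |QC| = 38.10 ✓.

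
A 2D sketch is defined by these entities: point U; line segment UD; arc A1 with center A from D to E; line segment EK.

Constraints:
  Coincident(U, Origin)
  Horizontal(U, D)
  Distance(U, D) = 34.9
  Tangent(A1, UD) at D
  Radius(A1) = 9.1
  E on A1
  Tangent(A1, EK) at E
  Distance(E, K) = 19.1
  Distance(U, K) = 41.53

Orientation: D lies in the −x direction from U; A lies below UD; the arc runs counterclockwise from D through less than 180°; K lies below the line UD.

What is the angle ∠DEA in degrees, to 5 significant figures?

24.511°

Checks: |AE| = 9.100 ✓; ∠(AE, EK) = 90.00° ✓; |EK| = 19.10 ✓; |UK| = 41.53 ✓.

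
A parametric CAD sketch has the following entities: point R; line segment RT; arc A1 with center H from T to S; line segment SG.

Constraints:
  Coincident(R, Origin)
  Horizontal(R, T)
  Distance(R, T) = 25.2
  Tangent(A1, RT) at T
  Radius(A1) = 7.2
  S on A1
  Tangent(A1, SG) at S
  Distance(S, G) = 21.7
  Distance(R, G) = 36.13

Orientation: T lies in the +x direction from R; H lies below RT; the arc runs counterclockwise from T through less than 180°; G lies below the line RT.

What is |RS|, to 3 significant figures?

19.8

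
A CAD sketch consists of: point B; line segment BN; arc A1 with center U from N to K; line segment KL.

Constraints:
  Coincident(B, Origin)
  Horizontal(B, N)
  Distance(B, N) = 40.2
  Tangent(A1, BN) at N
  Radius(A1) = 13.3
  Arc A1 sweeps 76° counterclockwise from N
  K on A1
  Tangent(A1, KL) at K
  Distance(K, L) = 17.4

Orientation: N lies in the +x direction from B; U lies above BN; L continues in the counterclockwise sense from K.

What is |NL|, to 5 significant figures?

31.938

B is at the origin; BN is horizontal with |BN| = 40.2 and N on the +x side, so N = (40.200, 0.0000). A1 meets BN tangentially, so UN is at right angles to BN, so U = N + (0, 13.3) = (40.200, 13.300). On A1, N sits at bearing -90° from U; a 76° counterclockwise sweep puts K at bearing -14°, so K = U + 13.3·(cos -14°, sin -14°) = (53.105, 10.082). Tangency of A1 to KL means the radius UK is perpendicular to KL, so KL runs along (−sin -14°, cos -14°); with |KL| = 17.4, L = (57.314, 26.966). Then |NL| = |L − N| = 31.938.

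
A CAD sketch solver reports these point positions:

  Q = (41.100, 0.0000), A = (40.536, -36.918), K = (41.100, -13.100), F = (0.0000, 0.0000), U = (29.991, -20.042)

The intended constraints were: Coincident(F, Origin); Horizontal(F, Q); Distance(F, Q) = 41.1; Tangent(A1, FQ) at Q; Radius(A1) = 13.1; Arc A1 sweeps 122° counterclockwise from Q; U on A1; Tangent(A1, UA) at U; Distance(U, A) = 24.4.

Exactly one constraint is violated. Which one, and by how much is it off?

Distance(U, A) = 24.4 — off by 4.50.

F = (0.00, 0.00) ✓; F.y = 0.00, Q.y = 0.00 ✓; |FQ| = 41.10 ✓; ∠(KQ, QF) = 90.00° ✓; |KQ| = 13.10 ✓; bearing(K→U) − bearing(K→Q) = 122.0° ✓; |KU| = 13.10 ✓; ∠(KU, UA) = 90.00° ✓; |UA| = 19.90 ✗.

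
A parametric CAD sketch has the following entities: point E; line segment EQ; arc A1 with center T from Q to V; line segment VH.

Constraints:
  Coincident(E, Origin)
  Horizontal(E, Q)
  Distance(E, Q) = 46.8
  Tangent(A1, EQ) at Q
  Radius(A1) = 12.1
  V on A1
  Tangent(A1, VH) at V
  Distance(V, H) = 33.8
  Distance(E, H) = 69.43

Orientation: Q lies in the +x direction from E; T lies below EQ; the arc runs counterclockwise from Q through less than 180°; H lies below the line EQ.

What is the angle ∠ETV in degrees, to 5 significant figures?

39.836°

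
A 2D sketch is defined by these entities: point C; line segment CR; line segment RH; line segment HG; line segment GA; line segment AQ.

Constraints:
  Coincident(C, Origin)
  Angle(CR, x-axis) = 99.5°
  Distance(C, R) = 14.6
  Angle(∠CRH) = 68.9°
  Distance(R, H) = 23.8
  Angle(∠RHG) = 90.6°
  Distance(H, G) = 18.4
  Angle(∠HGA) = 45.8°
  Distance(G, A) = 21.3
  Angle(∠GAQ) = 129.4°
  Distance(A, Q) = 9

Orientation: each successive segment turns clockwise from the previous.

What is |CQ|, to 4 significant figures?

19.30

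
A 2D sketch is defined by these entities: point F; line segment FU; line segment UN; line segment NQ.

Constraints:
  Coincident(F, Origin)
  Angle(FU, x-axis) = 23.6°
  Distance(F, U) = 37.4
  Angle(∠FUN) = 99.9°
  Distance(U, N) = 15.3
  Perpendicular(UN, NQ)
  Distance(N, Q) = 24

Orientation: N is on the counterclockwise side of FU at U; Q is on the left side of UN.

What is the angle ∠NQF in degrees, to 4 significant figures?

120.6°

∠FUN = 99.9°, so UN runs at 23.6° + (180° − 99.9°) = 103.7° from the x-axis; with |UN| = 15.3, N = U + 15.3·(cos 103.7°, sin 103.7°) = (30.65, 29.84). The perpendicularity gives NQ at right angles to UN; with |NQ| = 24.0 on the left of UN, Q = N + 24.0·(-0.9715, -0.2368) = (7.331, 24.15). Then cos ∠NQF = QN·QF / (|QN||QF|), giving 120.6°.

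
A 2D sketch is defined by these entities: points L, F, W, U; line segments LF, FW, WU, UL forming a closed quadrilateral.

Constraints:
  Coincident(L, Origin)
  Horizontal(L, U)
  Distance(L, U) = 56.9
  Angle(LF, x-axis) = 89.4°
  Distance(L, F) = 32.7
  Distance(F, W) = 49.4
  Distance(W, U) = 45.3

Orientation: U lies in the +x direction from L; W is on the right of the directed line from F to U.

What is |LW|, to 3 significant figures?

20.4

Checks: |FW| = 49.40 ✓; |WU| = 45.30 ✓.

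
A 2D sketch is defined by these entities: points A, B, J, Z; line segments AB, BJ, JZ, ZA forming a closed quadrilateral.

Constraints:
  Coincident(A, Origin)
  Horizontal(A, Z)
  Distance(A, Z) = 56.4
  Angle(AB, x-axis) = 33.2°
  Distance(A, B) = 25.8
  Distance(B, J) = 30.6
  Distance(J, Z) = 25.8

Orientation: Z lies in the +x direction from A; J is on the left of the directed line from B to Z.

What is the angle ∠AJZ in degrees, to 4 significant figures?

77.44°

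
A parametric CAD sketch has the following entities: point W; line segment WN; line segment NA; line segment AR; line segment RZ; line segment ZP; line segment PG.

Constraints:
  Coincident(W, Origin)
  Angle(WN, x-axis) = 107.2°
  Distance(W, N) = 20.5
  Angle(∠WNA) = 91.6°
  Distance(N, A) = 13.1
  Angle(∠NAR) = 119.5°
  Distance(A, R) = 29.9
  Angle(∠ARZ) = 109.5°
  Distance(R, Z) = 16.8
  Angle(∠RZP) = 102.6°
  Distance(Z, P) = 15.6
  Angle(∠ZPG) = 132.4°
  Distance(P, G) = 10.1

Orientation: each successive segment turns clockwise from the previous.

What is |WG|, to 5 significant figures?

1.5626

∠RZP = 102.6° gives ZP at 170.40° from the x-axis; with |ZP| = 15.6, P = (6.9343, -9.0385). ∠ZPG = 132.4° gives PG at 122.80° from the x-axis; with |PG| = 10.1, G = (1.4631, -0.54881). Then |WG| = |G − W| = 1.5626.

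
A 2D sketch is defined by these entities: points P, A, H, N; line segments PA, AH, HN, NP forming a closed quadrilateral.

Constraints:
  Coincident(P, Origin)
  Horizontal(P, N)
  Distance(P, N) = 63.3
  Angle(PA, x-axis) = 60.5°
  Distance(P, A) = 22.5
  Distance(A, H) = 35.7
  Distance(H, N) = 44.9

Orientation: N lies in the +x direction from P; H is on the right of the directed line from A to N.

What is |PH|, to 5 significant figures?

25.568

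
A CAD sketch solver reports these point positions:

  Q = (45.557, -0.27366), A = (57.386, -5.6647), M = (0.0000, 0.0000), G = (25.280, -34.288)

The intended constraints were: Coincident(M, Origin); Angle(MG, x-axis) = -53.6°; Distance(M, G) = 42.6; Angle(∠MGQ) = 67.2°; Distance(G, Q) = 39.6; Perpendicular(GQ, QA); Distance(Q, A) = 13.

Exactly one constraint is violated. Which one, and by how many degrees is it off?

Perpendicular(GQ, QA) — off by 6.30°.

M = (0.00, 0.00) ✓; MG at -53.60° ✓; |MG| = 42.60 ✓; ∠MGQ = 67.20° ✓; |GQ| = 39.60 ✓; ∠(GQ, QA) = 83.70° ✗; |QA| = 13.00 ✓.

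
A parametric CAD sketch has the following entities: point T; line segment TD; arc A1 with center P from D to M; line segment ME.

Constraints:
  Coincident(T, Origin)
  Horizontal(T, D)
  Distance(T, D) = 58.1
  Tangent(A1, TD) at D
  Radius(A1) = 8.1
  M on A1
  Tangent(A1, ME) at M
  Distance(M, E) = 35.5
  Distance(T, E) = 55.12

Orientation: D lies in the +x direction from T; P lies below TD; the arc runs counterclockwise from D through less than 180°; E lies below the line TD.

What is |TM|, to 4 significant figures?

50.73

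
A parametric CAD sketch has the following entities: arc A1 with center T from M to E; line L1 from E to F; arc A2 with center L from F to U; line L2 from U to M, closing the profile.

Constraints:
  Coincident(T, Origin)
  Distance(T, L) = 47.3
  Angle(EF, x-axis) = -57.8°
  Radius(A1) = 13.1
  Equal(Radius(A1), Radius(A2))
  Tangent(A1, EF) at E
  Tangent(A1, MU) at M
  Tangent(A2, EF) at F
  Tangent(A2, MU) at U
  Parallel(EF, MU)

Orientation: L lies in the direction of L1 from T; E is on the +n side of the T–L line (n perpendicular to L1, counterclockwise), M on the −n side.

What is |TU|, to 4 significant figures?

49.08

The slot axis is L1's direction at -57.8°, so u = (cos -57.8°, sin -57.8°) = (0.5329, -0.8462) and n = (−sin -57.8°, cos -57.8°) = (0.8462, 0.5329). T is at the origin and L lies 47.3 along u from T, so L = 47.3·u = (25.21, -40.02). Tangency of A1 to both parallel lines with radius 13.1 puts E and M at T ± 13.1·n: E = (11.09, 6.981), M = (-11.09, -6.981). Equal radii place F and U the same way about L: F = L + 13.1·n = (36.29, -33.04), U = L − 13.1·n = (14.12, -47.01). Then |TU| = |U − T| = 49.08.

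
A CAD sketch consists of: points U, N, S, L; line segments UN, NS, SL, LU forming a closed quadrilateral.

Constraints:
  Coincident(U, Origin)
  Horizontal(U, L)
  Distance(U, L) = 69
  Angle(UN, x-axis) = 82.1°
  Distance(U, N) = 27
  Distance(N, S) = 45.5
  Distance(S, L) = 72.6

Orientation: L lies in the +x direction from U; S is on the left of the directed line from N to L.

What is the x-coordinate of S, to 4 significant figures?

31.94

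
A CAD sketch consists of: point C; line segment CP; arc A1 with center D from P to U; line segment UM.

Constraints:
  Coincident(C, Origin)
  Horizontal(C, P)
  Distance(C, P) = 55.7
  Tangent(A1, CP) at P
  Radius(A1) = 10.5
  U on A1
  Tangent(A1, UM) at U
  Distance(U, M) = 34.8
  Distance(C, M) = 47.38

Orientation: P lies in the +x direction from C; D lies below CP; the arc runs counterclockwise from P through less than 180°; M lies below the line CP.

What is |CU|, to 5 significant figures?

46.738

Checks: |DU| = 10.50 ✓; ∠(DU, UM) = 90.00° ✓; |UM| = 34.80 ✓; |CM| = 47.38 ✓.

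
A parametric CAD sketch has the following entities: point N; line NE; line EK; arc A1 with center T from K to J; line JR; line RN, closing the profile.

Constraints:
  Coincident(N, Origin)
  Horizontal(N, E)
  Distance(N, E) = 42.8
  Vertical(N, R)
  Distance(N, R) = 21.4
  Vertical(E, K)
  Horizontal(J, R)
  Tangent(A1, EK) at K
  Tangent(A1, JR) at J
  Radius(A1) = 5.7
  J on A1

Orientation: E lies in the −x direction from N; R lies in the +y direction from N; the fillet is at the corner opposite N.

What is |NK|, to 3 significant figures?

45.6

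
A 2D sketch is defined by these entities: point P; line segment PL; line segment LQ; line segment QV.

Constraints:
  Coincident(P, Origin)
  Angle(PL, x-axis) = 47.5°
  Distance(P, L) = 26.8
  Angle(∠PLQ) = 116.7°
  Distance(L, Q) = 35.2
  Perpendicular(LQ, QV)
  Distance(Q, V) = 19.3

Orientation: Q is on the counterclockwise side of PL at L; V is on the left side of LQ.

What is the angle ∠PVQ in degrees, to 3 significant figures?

95.6°

P is at the origin; PL runs at 47.5° with length 26.8, so L = 26.8·(cos 47.5°, sin 47.5°) = (18.1, 19.8). ∠PLQ = 116.7°, so LQ runs at 47.5° + (180° − 116.7°) = 111° from the x-axis; with |LQ| = 35.2, Q = L + 35.2·(cos 111°, sin 111°) = (5.61, 52.7). The perpendicularity gives QV at right angles to LQ; with |QV| = 19.3 on the left of LQ, V = Q + 19.3·(-0.935, -0.355) = (-12.4, 45.8). Then cos ∠PVQ = VP·VQ / (|VP||VQ|), giving 95.6°.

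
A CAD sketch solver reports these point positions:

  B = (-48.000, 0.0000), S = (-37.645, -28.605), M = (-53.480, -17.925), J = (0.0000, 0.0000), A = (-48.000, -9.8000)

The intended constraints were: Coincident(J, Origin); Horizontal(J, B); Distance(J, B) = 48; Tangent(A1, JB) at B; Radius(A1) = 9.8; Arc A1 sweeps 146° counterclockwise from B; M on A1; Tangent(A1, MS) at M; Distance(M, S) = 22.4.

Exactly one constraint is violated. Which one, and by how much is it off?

Distance(M, S) = 22.4 — off by 3.30.

J = (0.00, 0.00) ✓; J.y = 0.00, B.y = 0.00 ✓; |JB| = 48.00 ✓; ∠(AB, BJ) = 90.00° ✓; |AB| = 9.800 ✓; bearing(A→M) − bearing(A→B) = 146.0° ✓; |AM| = 9.800 ✓; ∠(AM, MS) = 90.00° ✓; |MS| = 19.10 ✗.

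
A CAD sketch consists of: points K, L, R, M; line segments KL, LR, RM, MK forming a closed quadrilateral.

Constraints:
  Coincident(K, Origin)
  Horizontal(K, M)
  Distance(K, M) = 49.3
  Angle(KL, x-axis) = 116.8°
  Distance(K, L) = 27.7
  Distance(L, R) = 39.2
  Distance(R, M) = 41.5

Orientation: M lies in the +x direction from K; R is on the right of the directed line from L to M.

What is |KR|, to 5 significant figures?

11.976

Checks: |LR| = 39.20 ✓; |RM| = 41.50 ✓.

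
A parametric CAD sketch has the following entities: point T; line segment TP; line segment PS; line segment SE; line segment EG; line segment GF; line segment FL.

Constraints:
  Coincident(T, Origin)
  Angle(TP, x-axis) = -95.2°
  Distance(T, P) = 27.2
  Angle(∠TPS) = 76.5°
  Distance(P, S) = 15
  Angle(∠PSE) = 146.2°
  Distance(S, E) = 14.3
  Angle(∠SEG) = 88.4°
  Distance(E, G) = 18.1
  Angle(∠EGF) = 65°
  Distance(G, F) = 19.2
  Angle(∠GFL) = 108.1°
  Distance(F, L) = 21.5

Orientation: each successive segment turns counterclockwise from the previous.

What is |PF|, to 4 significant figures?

9.164

T is at the origin; TP runs at -95.2° with length 27.2, so P = (-2.465, -27.09). ∠TPS = 76.5° gives PS at 8.300° from the x-axis; with |PS| = 15.0, S = (12.38, -24.92). ∠PSE = 146.2° gives SE at 42.10° from the x-axis; with |SE| = 14.3, E = (22.99, -15.34). ∠SEG = 88.4° gives EG at 133.7° from the x-axis; with |EG| = 18.1, G = (10.48, -2.250). ∠EGF = 65.0° gives GF at -111.3° from the x-axis; with |GF| = 19.2, F = (3.509, -20.14). Then |PF| = |F − P| = 9.164.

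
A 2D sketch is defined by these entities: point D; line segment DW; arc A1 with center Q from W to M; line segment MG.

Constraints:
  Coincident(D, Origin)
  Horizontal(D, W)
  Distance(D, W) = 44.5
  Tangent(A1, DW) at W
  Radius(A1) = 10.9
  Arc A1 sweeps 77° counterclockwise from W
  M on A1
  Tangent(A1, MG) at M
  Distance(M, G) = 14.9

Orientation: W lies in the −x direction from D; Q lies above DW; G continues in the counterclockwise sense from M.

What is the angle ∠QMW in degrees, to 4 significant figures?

51.50°

D is at the origin; D and W share the same y with |DW| = 44.5 and W on the −x side, so W = (-44.50, 0.000). Since A1 is tangent to DW there, QW ⟂ DW, so Q = W + (0, 10.9) = (-44.50, 10.90). On A1, W sits at bearing -90° from Q; a 77° counterclockwise sweep puts M at bearing -13°, so M = Q + 10.9·(cos -13°, sin -13°) = (-33.88, 8.448). Then cos ∠QMW = MQ·MW / (|MQ||MW|), giving 51.50°.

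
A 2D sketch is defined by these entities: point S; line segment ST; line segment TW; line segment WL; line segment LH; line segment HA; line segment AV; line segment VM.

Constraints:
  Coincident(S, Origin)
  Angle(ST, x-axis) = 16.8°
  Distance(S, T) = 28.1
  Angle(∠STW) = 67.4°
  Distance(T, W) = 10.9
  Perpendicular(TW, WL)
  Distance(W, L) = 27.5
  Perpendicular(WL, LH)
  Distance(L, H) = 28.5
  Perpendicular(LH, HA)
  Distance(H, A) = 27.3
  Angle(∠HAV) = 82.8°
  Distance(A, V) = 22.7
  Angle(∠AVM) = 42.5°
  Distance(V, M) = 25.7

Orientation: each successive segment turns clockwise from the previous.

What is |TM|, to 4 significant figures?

24.04

∠HAV = 82.8° gives AV at -103.0° from the x-axis; with |AV| = 22.7, V = (23.37, 3.534). ∠AVM = 42.5° gives VM at 119.5° from the x-axis; with |VM| = 25.7, M = (10.72, 25.90). Then |TM| = |M − T| = 24.04.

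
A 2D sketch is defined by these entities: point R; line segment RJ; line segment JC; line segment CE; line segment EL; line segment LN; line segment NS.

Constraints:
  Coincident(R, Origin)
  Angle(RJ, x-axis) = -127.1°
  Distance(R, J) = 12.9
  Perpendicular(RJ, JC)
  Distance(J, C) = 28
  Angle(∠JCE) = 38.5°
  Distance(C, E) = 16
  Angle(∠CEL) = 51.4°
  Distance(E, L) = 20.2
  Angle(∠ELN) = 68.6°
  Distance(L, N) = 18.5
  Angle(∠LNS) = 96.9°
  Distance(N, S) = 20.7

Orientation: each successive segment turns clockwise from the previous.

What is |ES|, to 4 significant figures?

13.73

∠ELN = 68.6° gives LN at 121.4° from the x-axis; with |LN| = 18.5, N = (-35.97, 6.693). ∠LNS = 96.9° gives NS at 38.30° from the x-axis; with |NS| = 20.7, S = (-19.73, 19.52). Then |ES| = |S − E| = 13.73.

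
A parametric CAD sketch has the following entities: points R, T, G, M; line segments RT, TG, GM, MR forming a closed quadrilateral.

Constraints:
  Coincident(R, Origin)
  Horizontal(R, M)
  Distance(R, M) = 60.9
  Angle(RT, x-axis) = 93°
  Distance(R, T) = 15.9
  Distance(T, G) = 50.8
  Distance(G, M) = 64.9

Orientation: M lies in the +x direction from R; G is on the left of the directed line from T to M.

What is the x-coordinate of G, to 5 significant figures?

29.369

R is at the origin; RM is horizontal with |RM| = 60.9 and M in +x, so M = (60.9, 0). RT runs at 93.0° with |RT| = 15.9, so T = (-0.83214, 15.878). G is determined by |TG| = 50.8 and |GM| = 64.9 together: it lies at the intersection of circle(T, 50.8) and circle(M, 64.9). With |TM| = 63.741, the foot of the radical line on TM is 19.074 from T and the perpendicular offset is √(50.8² − 19.074²) = 47.083. Taking the left-of-TM solution: G = (29.369, 56.726).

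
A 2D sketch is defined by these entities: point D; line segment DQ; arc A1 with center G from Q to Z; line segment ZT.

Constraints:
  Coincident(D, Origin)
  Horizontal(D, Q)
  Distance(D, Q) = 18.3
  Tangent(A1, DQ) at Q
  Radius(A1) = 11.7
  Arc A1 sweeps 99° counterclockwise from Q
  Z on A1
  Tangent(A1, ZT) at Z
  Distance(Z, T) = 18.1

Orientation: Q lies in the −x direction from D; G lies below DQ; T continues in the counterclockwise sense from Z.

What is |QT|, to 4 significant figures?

32.60

D is at the origin; DQ is horizontal with |DQ| = 18.3 and Q on the −x side, so Q = (-18.30, 0.000). A1 meets DQ tangentially, so GQ is at right angles to DQ, so G = Q + (0, -11.7) = (-18.30, -11.70). On A1, Q sits at bearing 90° from G; a 99° counterclockwise sweep puts Z at bearing 189°, so Z = G + 11.7·(cos 189°, sin 189°) = (-29.86, -13.53). The tangent condition forces GZ to be normal to ZT, so ZT runs along (−sin 189°, cos 189°); with |ZT| = 18.1, T = (-27.02, -31.41). Then |QT| = |T − Q| = 32.60.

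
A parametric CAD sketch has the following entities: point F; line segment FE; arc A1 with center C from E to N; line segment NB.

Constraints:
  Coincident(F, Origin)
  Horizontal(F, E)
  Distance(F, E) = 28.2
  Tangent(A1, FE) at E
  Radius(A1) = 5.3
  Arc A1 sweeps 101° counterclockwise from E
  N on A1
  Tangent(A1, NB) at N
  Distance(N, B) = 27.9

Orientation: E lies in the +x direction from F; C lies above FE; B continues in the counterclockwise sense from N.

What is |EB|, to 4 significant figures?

33.70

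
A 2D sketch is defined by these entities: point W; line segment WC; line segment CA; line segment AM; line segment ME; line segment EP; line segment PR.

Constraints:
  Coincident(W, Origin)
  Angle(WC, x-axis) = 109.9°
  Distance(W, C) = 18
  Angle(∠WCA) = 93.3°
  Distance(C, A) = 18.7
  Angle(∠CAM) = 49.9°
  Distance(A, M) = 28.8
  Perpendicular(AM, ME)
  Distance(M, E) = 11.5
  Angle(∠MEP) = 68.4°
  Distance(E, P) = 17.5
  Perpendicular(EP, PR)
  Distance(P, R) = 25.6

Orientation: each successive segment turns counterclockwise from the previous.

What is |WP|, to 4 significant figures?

14.01

W is at the origin; WC runs at 109.9° with length 18.0, so C = (-6.127, 16.93). ∠WCA = 93.3° gives CA at -163.4° from the x-axis; with |CA| = 18.7, A = (-24.05, 11.58). ∠CAM = 49.9° gives AM at -33.30° from the x-axis; with |AM| = 28.8, M = (0.02379, -4.229). AM ⟂ ME, so ME runs at 56.70°; with |ME| = 11.5, E = (6.338, 5.383). ∠MEP = 68.4° gives EP at 168.3° from the x-axis; with |EP| = 17.5, P = (-10.80, 8.932). Then |WP| = |P − W| = 14.01.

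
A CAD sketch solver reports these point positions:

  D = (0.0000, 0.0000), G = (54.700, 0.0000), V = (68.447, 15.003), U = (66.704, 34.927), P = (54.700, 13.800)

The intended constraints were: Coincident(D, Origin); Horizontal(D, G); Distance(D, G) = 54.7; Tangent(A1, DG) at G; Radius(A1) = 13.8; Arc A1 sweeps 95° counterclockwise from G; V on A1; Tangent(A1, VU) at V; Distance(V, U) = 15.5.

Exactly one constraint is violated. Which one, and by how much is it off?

Distance(V, U) = 15.5 — off by 4.50.

D = (0.00, 0.00) ✓; D.y = 0.00, G.y = 0.00 ✓; |DG| = 54.70 ✓; ∠(PG, GD) = 90.00° ✓; |PG| = 13.80 ✓; bearing(P→V) − bearing(P→G) = 95.00° ✓; |PV| = 13.80 ✓; ∠(PV, VU) = 90.00° ✓; |VU| = 20.00 ✗.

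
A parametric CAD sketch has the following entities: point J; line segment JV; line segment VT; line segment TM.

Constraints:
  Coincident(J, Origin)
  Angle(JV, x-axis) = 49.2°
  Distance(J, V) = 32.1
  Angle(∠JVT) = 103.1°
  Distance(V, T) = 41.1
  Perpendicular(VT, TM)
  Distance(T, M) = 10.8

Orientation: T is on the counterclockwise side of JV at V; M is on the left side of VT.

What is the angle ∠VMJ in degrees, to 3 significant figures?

37.7°

J is at the origin; JV runs at 49.2° with length 32.1, so V = 32.1·(cos 49.2°, sin 49.2°) = (21.0, 24.3). ∠JVT = 103.1°, so VT runs at 49.2° + (180° − 103.1°) = 126° from the x-axis; with |VT| = 41.1, T = V + 41.1·(cos 126°, sin 126°) = (-3.24, 57.5). VT is perpendicular to TM; with |TM| = 10.8 on the left of VT, M = T + 10.8·(-0.808, -0.589) = (-12.0, 51.1). Then cos ∠VMJ = MV·MJ / (|MV||MJ|), giving 37.7°.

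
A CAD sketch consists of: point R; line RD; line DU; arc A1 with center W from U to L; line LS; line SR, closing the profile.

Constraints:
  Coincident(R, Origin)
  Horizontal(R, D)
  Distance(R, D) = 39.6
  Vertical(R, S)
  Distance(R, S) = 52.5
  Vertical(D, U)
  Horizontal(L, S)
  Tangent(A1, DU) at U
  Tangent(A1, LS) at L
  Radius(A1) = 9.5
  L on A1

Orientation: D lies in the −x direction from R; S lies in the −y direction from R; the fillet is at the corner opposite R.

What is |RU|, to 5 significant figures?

58.456

R is at the origin; R and D share the same y with |RD| = 39.6 and D on the −x side, so D = (-39.600, 0.0000). RS is vertical with |RS| = 52.5 and S on the −y side, so S = (0.0000, -52.500). The virtual corner opposite R is at (-39.600, -52.500). A1 meets DU tangentially, so WU is at right angles to DU and tangency of A1 to LS means the radius WL is perpendicular to LS, with radius 9.5, so the center W sits 9.5 in from both sides at W = (-30.100, -43.000). That places the tangent points at U = (-39.600, -43.000) on DU and L = (-30.100, -52.500) on LS. Then |RU| = |U − R| = 58.456.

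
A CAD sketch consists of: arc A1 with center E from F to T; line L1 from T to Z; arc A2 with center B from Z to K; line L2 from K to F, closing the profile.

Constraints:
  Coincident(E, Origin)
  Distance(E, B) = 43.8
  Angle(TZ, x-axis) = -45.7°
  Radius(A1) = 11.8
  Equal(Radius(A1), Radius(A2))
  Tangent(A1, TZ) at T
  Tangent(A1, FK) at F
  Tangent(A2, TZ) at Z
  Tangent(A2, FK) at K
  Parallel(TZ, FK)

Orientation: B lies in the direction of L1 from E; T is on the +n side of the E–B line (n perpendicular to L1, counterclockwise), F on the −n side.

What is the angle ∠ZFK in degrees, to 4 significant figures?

28.32°

Tangency of A1 to both parallel lines with radius 11.8 puts T and F at E ± 11.8·n: T = (8.445, 8.241), F = (-8.445, -8.241). Equal radii place Z and K the same way about B: Z = B + 11.8·n = (39.04, -23.11), K = B − 11.8·n = (22.15, -39.59). Then cos ∠ZFK = FZ·FK / (|FZ||FK|), giving 28.32°.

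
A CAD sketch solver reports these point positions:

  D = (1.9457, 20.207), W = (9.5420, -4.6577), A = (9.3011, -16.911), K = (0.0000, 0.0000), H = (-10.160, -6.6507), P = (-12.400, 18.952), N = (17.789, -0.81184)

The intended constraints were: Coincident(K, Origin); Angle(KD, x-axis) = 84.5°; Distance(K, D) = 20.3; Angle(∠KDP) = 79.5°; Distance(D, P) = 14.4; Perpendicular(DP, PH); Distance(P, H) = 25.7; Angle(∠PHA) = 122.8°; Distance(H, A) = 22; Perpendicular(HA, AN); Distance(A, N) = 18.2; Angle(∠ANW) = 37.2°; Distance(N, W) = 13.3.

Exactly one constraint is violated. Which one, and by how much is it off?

Distance(N, W) = 13.3 — off by 4.20.

K = (0.00, 0.00) ✓; KD at 84.50° ✓; |KD| = 20.30 ✓; ∠KDP = 79.50° ✓; |DP| = 14.40 ✓; ∠(DP, PH) = 90.00° ✓; |PH| = 25.70 ✓; ∠PHA = 122.8° ✓; |HA| = 22.00 ✓; ∠(HA, AN) = 90.00° ✓; |AN| = 18.20 ✓; ∠ANW = 37.20° ✓; |NW| = 9.100 ✗.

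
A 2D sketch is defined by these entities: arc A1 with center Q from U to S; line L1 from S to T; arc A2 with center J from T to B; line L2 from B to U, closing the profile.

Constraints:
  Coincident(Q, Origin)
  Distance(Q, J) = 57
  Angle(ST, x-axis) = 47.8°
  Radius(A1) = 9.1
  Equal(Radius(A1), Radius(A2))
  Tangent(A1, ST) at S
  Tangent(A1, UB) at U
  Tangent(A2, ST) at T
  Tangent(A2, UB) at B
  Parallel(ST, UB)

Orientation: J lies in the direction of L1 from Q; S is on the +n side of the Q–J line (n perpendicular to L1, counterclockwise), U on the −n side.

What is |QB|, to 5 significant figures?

57.722

The slot axis is L1's direction at 47.8°, so u = (cos 47.8°, sin 47.8°) = (0.67172, 0.74080) and n = (−sin 47.8°, cos 47.8°) = (-0.74080, 0.67172). Q is at the origin and J lies 57.0 along u from Q, so J = 57.0·u = (38.288, 42.226). Tangency of A1 to both parallel lines with radius 9.1 puts S and U at Q ± 9.1·n: S = (-6.7413, 6.1127), U = (6.7413, -6.1127). Equal radii place T and B the same way about J: T = J + 9.1·n = (31.547, 48.339), B = J − 9.1·n = (45.029, 36.113). Then |QB| = |B − Q| = 57.722.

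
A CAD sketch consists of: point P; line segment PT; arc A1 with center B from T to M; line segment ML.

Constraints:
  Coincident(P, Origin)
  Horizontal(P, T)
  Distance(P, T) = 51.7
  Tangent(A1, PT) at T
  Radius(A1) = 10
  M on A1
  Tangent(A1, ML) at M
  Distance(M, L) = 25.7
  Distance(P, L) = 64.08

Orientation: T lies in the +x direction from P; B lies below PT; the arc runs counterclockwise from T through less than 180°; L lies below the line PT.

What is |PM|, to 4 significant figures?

44.56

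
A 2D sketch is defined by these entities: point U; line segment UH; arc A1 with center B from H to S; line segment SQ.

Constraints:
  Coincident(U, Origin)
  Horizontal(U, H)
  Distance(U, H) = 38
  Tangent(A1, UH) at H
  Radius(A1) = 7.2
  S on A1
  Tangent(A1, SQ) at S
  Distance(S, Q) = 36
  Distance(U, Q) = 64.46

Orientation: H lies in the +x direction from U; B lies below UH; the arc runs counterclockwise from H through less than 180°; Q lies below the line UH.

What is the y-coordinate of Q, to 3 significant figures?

-42.4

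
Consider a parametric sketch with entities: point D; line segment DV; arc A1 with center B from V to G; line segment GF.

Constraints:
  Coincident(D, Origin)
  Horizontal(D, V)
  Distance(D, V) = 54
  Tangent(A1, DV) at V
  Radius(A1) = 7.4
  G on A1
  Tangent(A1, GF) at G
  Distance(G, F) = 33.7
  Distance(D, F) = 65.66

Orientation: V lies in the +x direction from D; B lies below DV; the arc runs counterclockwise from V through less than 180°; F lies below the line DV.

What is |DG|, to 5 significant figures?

47.383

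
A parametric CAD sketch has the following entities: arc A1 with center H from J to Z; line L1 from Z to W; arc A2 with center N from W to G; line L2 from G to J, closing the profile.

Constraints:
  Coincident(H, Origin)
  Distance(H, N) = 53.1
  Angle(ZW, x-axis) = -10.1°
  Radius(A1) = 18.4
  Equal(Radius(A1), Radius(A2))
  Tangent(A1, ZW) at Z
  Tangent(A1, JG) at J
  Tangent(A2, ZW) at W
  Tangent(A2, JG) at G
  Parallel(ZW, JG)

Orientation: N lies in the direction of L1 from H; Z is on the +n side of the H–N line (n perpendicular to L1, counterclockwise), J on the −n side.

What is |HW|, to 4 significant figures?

56.20

The slot axis is L1's direction at -10.1°, so u = (cos -10.1°, sin -10.1°) = (0.9845, -0.1754) and n = (−sin -10.1°, cos -10.1°) = (0.1754, 0.9845). H is at the origin and N lies 53.1 along u from H, so N = 53.1·u = (52.28, -9.312). Tangency of A1 to both parallel lines with radius 18.4 puts Z and J at H ± 18.4·n: Z = (3.227, 18.11), J = (-3.227, -18.11). Equal radii place W and G the same way about N: W = N + 18.4·n = (55.50, 8.803), G = N − 18.4·n = (49.05, -27.43). Then |HW| = |W − H| = 56.20.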